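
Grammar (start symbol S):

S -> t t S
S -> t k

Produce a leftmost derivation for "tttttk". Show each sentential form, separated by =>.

S => ttS   [S -> t t S]
ttS => ttttS   [S -> t t S]
ttttS => tttttk   [S -> t k]

S => ttS => ttttS => tttttk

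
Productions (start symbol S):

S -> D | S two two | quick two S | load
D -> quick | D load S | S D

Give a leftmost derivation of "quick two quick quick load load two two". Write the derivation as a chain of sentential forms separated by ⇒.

S ⇒ S two two ⇒ quick two S two two ⇒ quick two D two two ⇒ quick two D load S two two ⇒ quick two S D load S two two ⇒ quick two D D load S two two ⇒ quick two quick D load S two two ⇒ quick two quick quick load S two two ⇒ quick two quick quick load load two two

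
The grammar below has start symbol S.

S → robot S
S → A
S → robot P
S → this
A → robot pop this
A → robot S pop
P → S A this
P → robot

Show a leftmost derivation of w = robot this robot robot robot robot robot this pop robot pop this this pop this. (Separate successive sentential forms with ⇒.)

S ⇒ robot P ⇒ robot S A this ⇒ robot this A this ⇒ robot this robot S pop this ⇒ robot this robot robot S pop this ⇒ robot this robot robot robot P pop this ⇒ robot this robot robot robot S A this pop this ⇒ robot this robot robot robot robot S A this pop this ⇒ robot this robot robot robot robot A A this pop this ⇒ robot this robot robot robot robot robot S pop A this pop this ⇒ robot this robot robot robot robot robot this pop A this pop this ⇒ robot this robot robot robot robot robot this pop robot pop this this pop this

S ⇒ robot P   [S → robot P]
robot P ⇒ robot S A this   [P → S A this]
robot S A this ⇒ robot this A this   [S → this]
robot this A this ⇒ robot this robot S pop this   [A → robot S pop]
robot this robot S pop this ⇒ robot this robot robot S pop this   [S → robot S]
robot this robot robot S pop this ⇒ robot this robot robot robot P pop this   [S → robot P]
robot this robot robot robot P pop this ⇒ robot this robot robot robot S A this pop this   [P → S A this]
robot this robot robot robot S A this pop this ⇒ robot this robot robot robot robot S A this pop this   [S → robot S]
robot this robot robot robot robot S A this pop this ⇒ robot this robot robot robot robot A A this pop this   [S → A]
robot this robot robot robot robot A A this pop this ⇒ robot this robot robot robot robot robot S pop A this pop this   [A → robot S pop]
robot this robot robot robot robot robot S pop A this pop this ⇒ robot this robot robot robot robot robot this pop A this pop this   [S → this]
robot this robot robot robot robot robot this pop A this pop this ⇒ robot this robot robot robot robot robot this pop robot pop this this pop this   [A → robot pop this]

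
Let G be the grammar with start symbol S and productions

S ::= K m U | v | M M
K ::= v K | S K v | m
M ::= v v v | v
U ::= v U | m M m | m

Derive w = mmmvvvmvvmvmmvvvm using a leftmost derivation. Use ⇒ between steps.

S ⇒ KmU ⇒ SKvmU ⇒ KmUKvmU ⇒ mmUKvmU ⇒ mmmMmKvmU ⇒ mmmvvvmKvmU ⇒ mmmvvvmvKvmU ⇒ mmmvvvmvvKvmU ⇒ mmmvvvmvvmvmU ⇒ mmmvvvmvvmvmmMm ⇒ mmmvvvmvvmvmmvvvm

S ⇒ KmU   [S ::= K m U]
KmU ⇒ SKvmU   [K ::= S K v]
SKvmU ⇒ KmUKvmU   [S ::= K m U]
KmUKvmU ⇒ mmUKvmU   [K ::= m]
mmUKvmU ⇒ mmmMmKvmU   [U ::= m M m]
mmmMmKvmU ⇒ mmmvvvmKvmU   [M ::= v v v]
mmmvvvmKvmU ⇒ mmmvvvmvKvmU   [K ::= v K]
mmmvvvmvKvmU ⇒ mmmvvvmvvKvmU   [K ::= v K]
mmmvvvmvvKvmU ⇒ mmmvvvmvvmvmU   [K ::= m]
mmmvvvmvvmvmU ⇒ mmmvvvmvvmvmmMm   [U ::= m M m]
mmmvvvmvvmvmmMm ⇒ mmmvvvmvvmvmmvvvm   [M ::= v v v]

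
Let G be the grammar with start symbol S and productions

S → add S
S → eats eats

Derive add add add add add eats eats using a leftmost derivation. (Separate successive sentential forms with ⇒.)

S ⇒ add S ⇒ add add S ⇒ add add add S ⇒ add add add add S ⇒ add add add add add S ⇒ add add add add add eats eats

S ⇒ add S   [S → add S]
add S ⇒ add add S   [S → add S]
add add S ⇒ add add add S   [S → add S]
add add add S ⇒ add add add add S   [S → add S]
add add add add S ⇒ add add add add add S   [S → add S]
add add add add add S ⇒ add add add add add eats eats   [S → eats eats]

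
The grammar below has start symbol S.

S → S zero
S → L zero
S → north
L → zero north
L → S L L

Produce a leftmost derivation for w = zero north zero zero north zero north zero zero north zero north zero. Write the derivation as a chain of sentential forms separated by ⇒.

S ⇒ L zero ⇒ S L L zero ⇒ L zero L L zero ⇒ S L L zero L L zero ⇒ L zero L L zero L L zero ⇒ zero north zero L L zero L L zero ⇒ zero north zero zero north L zero L L zero ⇒ zero north zero zero north zero north zero L L zero ⇒ zero north zero zero north zero north zero zero north L zero ⇒ zero north zero zero north zero north zero zero north zero north zero

S ⇒ L zero   [S → L zero]
L zero ⇒ S L L zero   [L → S L L]
S L L zero ⇒ L zero L L zero   [S → L zero]
L zero L L zero ⇒ S L L zero L L zero   [L → S L L]
S L L zero L L zero ⇒ L zero L L zero L L zero   [S → L zero]
L zero L L zero L L zero ⇒ zero north zero L L zero L L zero   [L → zero north]
zero north zero L L zero L L zero ⇒ zero north zero zero north L zero L L zero   [L → zero north]
zero north zero zero north L zero L L zero ⇒ zero north zero zero north zero north zero L L zero   [L → zero north]
zero north zero zero north zero north zero L L zero ⇒ zero north zero zero north zero north zero zero north L zero   [L → zero north]
zero north zero zero north zero north zero zero north L zero ⇒ zero north zero zero north zero north zero zero north zero north zero   [L → zero north]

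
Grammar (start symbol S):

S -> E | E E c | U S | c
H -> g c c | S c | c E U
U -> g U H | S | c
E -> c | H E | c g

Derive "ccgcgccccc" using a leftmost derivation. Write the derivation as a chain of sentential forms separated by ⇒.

S⇒E⇒HE⇒cEUE⇒ccgUE⇒ccgcE⇒ccgcHE⇒ccgcgccE⇒ccgcgccHE⇒ccgcgccScE⇒ccgcgccEcE⇒ccgcgccccE⇒ccgcgccccc

S ⇒ E   [S -> E]
E ⇒ HE   [E -> H E]
HE ⇒ cEUE   [H -> c E U]
cEUE ⇒ ccgUE   [E -> c g]
ccgUE ⇒ ccgcE   [U -> c]
ccgcE ⇒ ccgcHE   [E -> H E]
ccgcHE ⇒ ccgcgccE   [H -> g c c]
ccgcgccE ⇒ ccgcgccHE   [E -> H E]
ccgcgccHE ⇒ ccgcgccScE   [H -> S c]
ccgcgccScE ⇒ ccgcgccEcE   [S -> E]
ccgcgccEcE ⇒ ccgcgccccE   [E -> c]
ccgcgccccE ⇒ ccgcgccccc   [E -> c]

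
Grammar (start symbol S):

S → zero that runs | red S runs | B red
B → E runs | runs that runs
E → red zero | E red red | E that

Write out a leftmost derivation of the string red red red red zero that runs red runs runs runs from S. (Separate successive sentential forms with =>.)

S => red S runs   [S → red S runs]
red S runs => red red S runs runs   [S → red S runs]
red red S runs runs => red red red S runs runs runs   [S → red S runs]
red red red S runs runs runs => red red red B red runs runs runs   [S → B red]
red red red B red runs runs runs => red red red E runs red runs runs runs   [B → E runs]
red red red E runs red runs runs runs => red red red E that runs red runs runs runs   [E → E that]
red red red E that runs red runs runs runs => red red red red zero that runs red runs runs runs   [E → red zero]

S => red S runs => red red S runs runs => red red red S runs runs runs => red red red B red runs runs runs => red red red E runs red runs runs runs => red red red E that runs red runs runs runs => red red red red zero that runs red runs runs runs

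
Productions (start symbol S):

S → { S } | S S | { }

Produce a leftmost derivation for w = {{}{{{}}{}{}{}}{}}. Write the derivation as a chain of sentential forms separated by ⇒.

S ⇒ {S} ⇒ {SS} ⇒ {SSS} ⇒ {{}SS} ⇒ {{}{S}S} ⇒ {{}{SS}S} ⇒ {{}{SSS}S} ⇒ {{}{SSSS}S} ⇒ {{}{{S}SSS}S} ⇒ {{}{{{}}SSS}S} ⇒ {{}{{{}}{}SS}S} ⇒ {{}{{{}}{}{}S}S} ⇒ {{}{{{}}{}{}{}}S} ⇒ {{}{{{}}{}{}{}}{}}

S ⇒ {S}   [S → { S }]
{S} ⇒ {SS}   [S → S S]
{SS} ⇒ {SSS}   [S → S S]
{SSS} ⇒ {{}SS}   [S → { }]
{{}SS} ⇒ {{}{S}S}   [S → { S }]
{{}{S}S} ⇒ {{}{SS}S}   [S → S S]
{{}{SS}S} ⇒ {{}{SSS}S}   [S → S S]
{{}{SSS}S} ⇒ {{}{SSSS}S}   [S → S S]
{{}{SSSS}S} ⇒ {{}{{S}SSS}S}   [S → { S }]
{{}{{S}SSS}S} ⇒ {{}{{{}}SSS}S}   [S → { }]
{{}{{{}}SSS}S} ⇒ {{}{{{}}{}SS}S}   [S → { }]
{{}{{{}}{}SS}S} ⇒ {{}{{{}}{}{}S}S}   [S → { }]
{{}{{{}}{}{}S}S} ⇒ {{}{{{}}{}{}{}}S}   [S → { }]
{{}{{{}}{}{}{}}S} ⇒ {{}{{{}}{}{}{}}{}}   [S → { }]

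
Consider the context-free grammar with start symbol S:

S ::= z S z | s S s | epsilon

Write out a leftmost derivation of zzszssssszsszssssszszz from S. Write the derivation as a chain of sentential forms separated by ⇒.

S ⇒ zSz ⇒ zzSzz ⇒ zzsSszz ⇒ zzszSzszz ⇒ zzszsSszszz ⇒ zzszssSsszszz ⇒ zzszsssSssszszz ⇒ zzszssssSsssszszz ⇒ zzszsssssSssssszszz ⇒ zzszssssszSzssssszszz ⇒ zzszssssszsSszssssszszz ⇒ zzszssssszsszssssszszz

S ⇒ zSz   [S ::= z S z]
zSz ⇒ zzSzz   [S ::= z S z]
zzSzz ⇒ zzsSszz   [S ::= s S s]
zzsSszz ⇒ zzszSzszz   [S ::= z S z]
zzszSzszz ⇒ zzszsSszszz   [S ::= s S s]
zzszsSszszz ⇒ zzszssSsszszz   [S ::= s S s]
zzszssSsszszz ⇒ zzszsssSssszszz   [S ::= s S s]
zzszsssSssszszz ⇒ zzszssssSsssszszz   [S ::= s S s]
zzszssssSsssszszz ⇒ zzszsssssSssssszszz   [S ::= s S s]
zzszsssssSssssszszz ⇒ zzszssssszSzssssszszz   [S ::= z S z]
zzszssssszSzssssszszz ⇒ zzszssssszsSszssssszszz   [S ::= s S s]
zzszssssszsSszssssszszz ⇒ zzszssssszsszssssszszz   [S ::= epsilon]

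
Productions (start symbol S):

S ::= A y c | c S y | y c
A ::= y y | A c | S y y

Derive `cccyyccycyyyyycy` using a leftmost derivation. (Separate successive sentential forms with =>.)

S => cSy => cAycy => cSyyycy => ccSyyyycy => cccSyyyyycy => cccAycyyyyycy => cccAcycyyyyycy => cccAccycyyyyycy => cccyyccycyyyyycy

S => cSy   [S ::= c S y]
cSy => cAycy   [S ::= A y c]
cAycy => cSyyycy   [A ::= S y y]
cSyyycy => ccSyyyycy   [S ::= c S y]
ccSyyyycy => cccSyyyyycy   [S ::= c S y]
cccSyyyyycy => cccAycyyyyycy   [S ::= A y c]
cccAycyyyyycy => cccAcycyyyyycy   [A ::= A c]
cccAcycyyyyycy => cccAccycyyyyycy   [A ::= A c]
cccAccycyyyyycy => cccyyccycyyyyycy   [A ::= y y]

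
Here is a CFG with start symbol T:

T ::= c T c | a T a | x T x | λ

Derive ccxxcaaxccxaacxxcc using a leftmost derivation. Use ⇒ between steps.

T ⇒ cTc ⇒ ccTcc ⇒ ccxTxcc ⇒ ccxxTxxcc ⇒ ccxxcTcxxcc ⇒ ccxxcaTacxxcc ⇒ ccxxcaaTaacxxcc ⇒ ccxxcaaxTxaacxxcc ⇒ ccxxcaaxcTcxaacxxcc ⇒ ccxxcaaxccxaacxxcc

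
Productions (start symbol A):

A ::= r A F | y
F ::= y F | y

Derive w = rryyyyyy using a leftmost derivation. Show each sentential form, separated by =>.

A=>rAF=>rrAFF=>rryFF=>rryyFF=>rryyyFF=>rryyyyFF=>rryyyyyF=>rryyyyyy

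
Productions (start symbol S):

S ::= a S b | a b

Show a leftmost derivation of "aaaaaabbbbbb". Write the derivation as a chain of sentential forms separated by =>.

S => aSb => aaSbb => aaaSbbb => aaaaSbbbb => aaaaaSbbbbb => aaaaaabbbbbb

S => aSb   [S ::= a S b]
aSb => aaSbb   [S ::= a S b]
aaSbb => aaaSbbb   [S ::= a S b]
aaaSbbb => aaaaSbbbb   [S ::= a S b]
aaaaSbbbb => aaaaaSbbbbb   [S ::= a S b]
aaaaaSbbbbb => aaaaaabbbbbb   [S ::= a b]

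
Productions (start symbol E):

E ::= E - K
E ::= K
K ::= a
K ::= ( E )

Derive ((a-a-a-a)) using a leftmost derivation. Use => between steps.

E => K   [E ::= K]
K => (E)   [K ::= ( E )]
(E) => (K)   [E ::= K]
(K) => ((E))   [K ::= ( E )]
((E)) => ((E-K))   [E ::= E - K]
((E-K)) => ((E-K-K))   [E ::= E - K]
((E-K-K)) => ((E-K-K-K))   [E ::= E - K]
((E-K-K-K)) => ((K-K-K-K))   [E ::= K]
((K-K-K-K)) => ((a-K-K-K))   [K ::= a]
((a-K-K-K)) => ((a-a-K-K))   [K ::= a]
((a-a-K-K)) => ((a-a-a-K))   [K ::= a]
((a-a-a-K)) => ((a-a-a-a))   [K ::= a]

E => K => (E) => (K) => ((E)) => ((E-K)) => ((E-K-K)) => ((E-K-K-K)) => ((K-K-K-K)) => ((a-K-K-K)) => ((a-a-K-K)) => ((a-a-a-K)) => ((a-a-a-a))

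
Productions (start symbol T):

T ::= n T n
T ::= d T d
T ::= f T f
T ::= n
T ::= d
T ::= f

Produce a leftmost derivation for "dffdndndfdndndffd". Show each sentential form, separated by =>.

T => dTd   [T ::= d T d]
dTd => dfTfd   [T ::= f T f]
dfTfd => dffTffd   [T ::= f T f]
dffTffd => dffdTdffd   [T ::= d T d]
dffdTdffd => dffdnTndffd   [T ::= n T n]
dffdnTndffd => dffdndTdndffd   [T ::= d T d]
dffdndTdndffd => dffdndnTndndffd   [T ::= n T n]
dffdndnTndndffd => dffdndndTdndndffd   [T ::= d T d]
dffdndndTdndndffd => dffdndndfdndndffd   [T ::= f]

T => dTd => dfTfd => dffTffd => dffdTdffd => dffdnTndffd => dffdndTdndffd => dffdndnTndndffd => dffdndndTdndndffd => dffdndndfdndndffd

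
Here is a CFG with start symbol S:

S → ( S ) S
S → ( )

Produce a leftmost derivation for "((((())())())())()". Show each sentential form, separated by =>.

S => (S)S => ((S)S)S => (((S)S)S)S => ((((S)S)S)S)S => ((((())S)S)S)S => ((((())())S)S)S => ((((())())())S)S => ((((())())())())S => ((((())())())())()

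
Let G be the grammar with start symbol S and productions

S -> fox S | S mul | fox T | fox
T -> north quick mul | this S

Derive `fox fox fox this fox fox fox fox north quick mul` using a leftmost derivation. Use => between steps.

S => fox S   [S -> fox S]
fox S => fox fox S   [S -> fox S]
fox fox S => fox fox fox T   [S -> fox T]
fox fox fox T => fox fox fox this S   [T -> this S]
fox fox fox this S => fox fox fox this fox S   [S -> fox S]
fox fox fox this fox S => fox fox fox this fox fox S   [S -> fox S]
fox fox fox this fox fox S => fox fox fox this fox fox fox S   [S -> fox S]
fox fox fox this fox fox fox S => fox fox fox this fox fox fox fox T   [S -> fox T]
fox fox fox this fox fox fox fox T => fox fox fox this fox fox fox fox north quick mul   [T -> north quick mul]

S => fox S => fox fox S => fox fox fox T => fox fox fox this S => fox fox fox this fox S => fox fox fox this fox fox S => fox fox fox this fox fox fox S => fox fox fox this fox fox fox fox T => fox fox fox this fox fox fox fox north quick mul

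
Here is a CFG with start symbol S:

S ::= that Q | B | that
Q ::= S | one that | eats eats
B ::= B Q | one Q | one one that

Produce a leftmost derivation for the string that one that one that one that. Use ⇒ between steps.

S ⇒ that Q ⇒ that S ⇒ that B ⇒ that B Q ⇒ that one Q Q ⇒ that one S Q ⇒ that one that Q Q ⇒ that one that one that Q ⇒ that one that one that one that

S ⇒ that Q   [S ::= that Q]
that Q ⇒ that S   [Q ::= S]
that S ⇒ that B   [S ::= B]
that B ⇒ that B Q   [B ::= B Q]
that B Q ⇒ that one Q Q   [B ::= one Q]
that one Q Q ⇒ that one S Q   [Q ::= S]
that one S Q ⇒ that one that Q Q   [S ::= that Q]
that one that Q Q ⇒ that one that one that Q   [Q ::= one that]
that one that one that Q ⇒ that one that one that one that   [Q ::= one that]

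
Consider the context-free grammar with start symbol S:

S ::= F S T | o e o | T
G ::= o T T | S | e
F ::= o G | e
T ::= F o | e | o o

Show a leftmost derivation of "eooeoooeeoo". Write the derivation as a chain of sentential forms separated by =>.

S => FST => eST => eFSTT => eoGSTT => eooTTSTT => eooFoTSTT => eooeoTSTT => eooeoooSTT => eooeoooTTT => eooeoooeTT => eooeoooeeT => eooeoooeeoo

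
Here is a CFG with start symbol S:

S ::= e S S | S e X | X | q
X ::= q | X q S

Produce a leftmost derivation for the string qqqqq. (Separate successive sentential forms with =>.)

S=>X=>XqS=>XqSqS=>qqSqS=>qqqqS=>qqqqq

S => X   [S ::= X]
X => XqS   [X ::= X q S]
XqS => XqSqS   [X ::= X q S]
XqSqS => qqSqS   [X ::= q]
qqSqS => qqqqS   [S ::= q]
qqqqS => qqqqq   [S ::= q]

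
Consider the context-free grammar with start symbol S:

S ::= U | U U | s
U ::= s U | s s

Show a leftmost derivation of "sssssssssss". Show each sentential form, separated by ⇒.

S⇒UU⇒sUU⇒ssUU⇒sssUU⇒ssssUU⇒ssssssU⇒sssssssU⇒ssssssssU⇒sssssssssU⇒sssssssssss

S ⇒ UU   [S ::= U U]
UU ⇒ sUU   [U ::= s U]
sUU ⇒ ssUU   [U ::= s U]
ssUU ⇒ sssUU   [U ::= s U]
sssUU ⇒ ssssUU   [U ::= s U]
ssssUU ⇒ ssssssU   [U ::= s s]
ssssssU ⇒ sssssssU   [U ::= s U]
sssssssU ⇒ ssssssssU   [U ::= s U]
ssssssssU ⇒ sssssssssU   [U ::= s U]
sssssssssU ⇒ sssssssssss   [U ::= s s]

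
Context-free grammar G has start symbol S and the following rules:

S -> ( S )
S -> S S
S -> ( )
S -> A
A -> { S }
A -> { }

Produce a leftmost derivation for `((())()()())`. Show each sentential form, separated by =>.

S => (S) => (SS) => (SSS) => (SSSS) => ((S)SSS) => ((())SSS) => ((())()SS) => ((())()()S) => ((())()()())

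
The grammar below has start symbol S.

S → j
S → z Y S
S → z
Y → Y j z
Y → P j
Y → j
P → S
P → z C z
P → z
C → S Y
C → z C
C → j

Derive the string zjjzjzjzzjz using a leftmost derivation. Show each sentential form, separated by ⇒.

S⇒zYS⇒zYjzS⇒zYjzjzS⇒zYjzjzjzS⇒zjjzjzjzS⇒zjjzjzjzzYS⇒zjjzjzjzzjS⇒zjjzjzjzzjz

S ⇒ zYS   [S → z Y S]
zYS ⇒ zYjzS   [Y → Y j z]
zYjzS ⇒ zYjzjzS   [Y → Y j z]
zYjzjzS ⇒ zYjzjzjzS   [Y → Y j z]
zYjzjzjzS ⇒ zjjzjzjzS   [Y → j]
zjjzjzjzS ⇒ zjjzjzjzzYS   [S → z Y S]
zjjzjzjzzYS ⇒ zjjzjzjzzjS   [Y → j]
zjjzjzjzzjS ⇒ zjjzjzjzzjz   [S → z]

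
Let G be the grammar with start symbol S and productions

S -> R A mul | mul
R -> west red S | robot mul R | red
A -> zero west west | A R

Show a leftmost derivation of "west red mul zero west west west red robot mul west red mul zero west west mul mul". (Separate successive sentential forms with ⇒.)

S ⇒ R A mul ⇒ west red S A mul ⇒ west red mul A mul ⇒ west red mul A R mul ⇒ west red mul zero west west R mul ⇒ west red mul zero west west west red S mul ⇒ west red mul zero west west west red R A mul mul ⇒ west red mul zero west west west red robot mul R A mul mul ⇒ west red mul zero west west west red robot mul west red S A mul mul ⇒ west red mul zero west west west red robot mul west red mul A mul mul ⇒ west red mul zero west west west red robot mul west red mul zero west west mul mul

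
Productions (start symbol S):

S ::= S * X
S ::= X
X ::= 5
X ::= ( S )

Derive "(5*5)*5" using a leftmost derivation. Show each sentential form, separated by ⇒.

S ⇒ S*X   [S ::= S * X]
S*X ⇒ X*X   [S ::= X]
X*X ⇒ (S)*X   [X ::= ( S )]
(S)*X ⇒ (S*X)*X   [S ::= S * X]
(S*X)*X ⇒ (X*X)*X   [S ::= X]
(X*X)*X ⇒ (5*X)*X   [X ::= 5]
(5*X)*X ⇒ (5*5)*X   [X ::= 5]
(5*5)*X ⇒ (5*5)*5   [X ::= 5]

S ⇒ S*X ⇒ X*X ⇒ (S)*X ⇒ (S*X)*X ⇒ (X*X)*X ⇒ (5*X)*X ⇒ (5*5)*X ⇒ (5*5)*5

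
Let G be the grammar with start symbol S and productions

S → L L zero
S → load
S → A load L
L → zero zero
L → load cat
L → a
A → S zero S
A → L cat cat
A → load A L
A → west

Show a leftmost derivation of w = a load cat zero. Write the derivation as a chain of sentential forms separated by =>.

S => L L zero   [S → L L zero]
L L zero => a L zero   [L → a]
a L zero => a load cat zero   [L → load cat]

S => L L zero => a L zero => a load cat zero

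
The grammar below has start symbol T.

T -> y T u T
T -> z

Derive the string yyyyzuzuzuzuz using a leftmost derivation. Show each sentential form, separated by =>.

T => yTuT   [T -> y T u T]
yTuT => yyTuTuT   [T -> y T u T]
yyTuTuT => yyyTuTuTuT   [T -> y T u T]
yyyTuTuTuT => yyyyTuTuTuTuT   [T -> y T u T]
yyyyTuTuTuTuT => yyyyzuTuTuTuT   [T -> z]
yyyyzuTuTuTuT => yyyyzuzuTuTuT   [T -> z]
yyyyzuzuTuTuT => yyyyzuzuzuTuT   [T -> z]
yyyyzuzuzuTuT => yyyyzuzuzuzuT   [T -> z]
yyyyzuzuzuzuT => yyyyzuzuzuzuz   [T -> z]

T=>yTuT=>yyTuTuT=>yyyTuTuTuT=>yyyyTuTuTuTuT=>yyyyzuTuTuTuT=>yyyyzuzuTuTuT=>yyyyzuzuzuTuT=>yyyyzuzuzuzuT=>yyyyzuzuzuzuz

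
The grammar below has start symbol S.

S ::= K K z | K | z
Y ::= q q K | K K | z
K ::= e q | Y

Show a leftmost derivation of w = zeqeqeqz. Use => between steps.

S => KKz => YKz => KKKz => YKKz => KKKKz => YKKKz => zKKKz => zeqKKz => zeqeqKz => zeqeqeqz

S => KKz   [S ::= K K z]
KKz => YKz   [K ::= Y]
YKz => KKKz   [Y ::= K K]
KKKz => YKKz   [K ::= Y]
YKKz => KKKKz   [Y ::= K K]
KKKKz => YKKKz   [K ::= Y]
YKKKz => zKKKz   [Y ::= z]
zKKKz => zeqKKz   [K ::= e q]
zeqKKz => zeqeqKz   [K ::= e q]
zeqeqKz => zeqeqeqz   [K ::= e q]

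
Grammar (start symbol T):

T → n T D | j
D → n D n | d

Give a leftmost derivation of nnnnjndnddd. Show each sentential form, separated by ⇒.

T ⇒ nTD   [T → n T D]
nTD ⇒ nnTDD   [T → n T D]
nnTDD ⇒ nnnTDDD   [T → n T D]
nnnTDDD ⇒ nnnnTDDDD   [T → n T D]
nnnnTDDDD ⇒ nnnnjDDDD   [T → j]
nnnnjDDDD ⇒ nnnnjnDnDDD   [D → n D n]
nnnnjnDnDDD ⇒ nnnnjndnDDD   [D → d]
nnnnjndnDDD ⇒ nnnnjndndDD   [D → d]
nnnnjndndDD ⇒ nnnnjndnddD   [D → d]
nnnnjndnddD ⇒ nnnnjndnddd   [D → d]

T ⇒ nTD ⇒ nnTDD ⇒ nnnTDDD ⇒ nnnnTDDDD ⇒ nnnnjDDDD ⇒ nnnnjnDnDDD ⇒ nnnnjndnDDD ⇒ nnnnjndndDD ⇒ nnnnjndnddD ⇒ nnnnjndnddd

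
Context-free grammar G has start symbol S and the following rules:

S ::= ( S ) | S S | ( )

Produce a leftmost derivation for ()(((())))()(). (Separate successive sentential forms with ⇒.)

S ⇒ SS ⇒ SSS ⇒ SSSS ⇒ ()SSS ⇒ ()(S)SS ⇒ ()((S))SS ⇒ ()(((S)))SS ⇒ ()(((())))SS ⇒ ()(((())))()S ⇒ ()(((())))()()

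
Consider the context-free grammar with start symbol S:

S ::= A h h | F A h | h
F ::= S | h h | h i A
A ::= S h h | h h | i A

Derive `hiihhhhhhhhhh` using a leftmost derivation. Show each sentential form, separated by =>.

S => FAh   [S ::= F A h]
FAh => hiAAh   [F ::= h i A]
hiAAh => hiiAAh   [A ::= i A]
hiiAAh => hiiShhAh   [A ::= S h h]
hiiShhAh => hiiAhhhhAh   [S ::= A h h]
hiiAhhhhAh => hiiShhhhhhAh   [A ::= S h h]
hiiShhhhhhAh => hiihhhhhhhAh   [S ::= h]
hiihhhhhhhAh => hiihhhhhhhhhh   [A ::= h h]

S=>FAh=>hiAAh=>hiiAAh=>hiiShhAh=>hiiAhhhhAh=>hiiShhhhhhAh=>hiihhhhhhhAh=>hiihhhhhhhhhh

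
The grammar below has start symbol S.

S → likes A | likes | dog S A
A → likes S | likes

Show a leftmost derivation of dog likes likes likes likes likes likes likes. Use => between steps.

S => dog S A   [S → dog S A]
dog S A => dog likes A A   [S → likes A]
dog likes A A => dog likes likes A   [A → likes]
dog likes likes A => dog likes likes likes S   [A → likes S]
dog likes likes likes S => dog likes likes likes likes A   [S → likes A]
dog likes likes likes likes A => dog likes likes likes likes likes S   [A → likes S]
dog likes likes likes likes likes S => dog likes likes likes likes likes likes A   [S → likes A]
dog likes likes likes likes likes likes A => dog likes likes likes likes likes likes likes   [A → likes]

S => dog S A => dog likes A A => dog likes likes A => dog likes likes likes S => dog likes likes likes likes A => dog likes likes likes likes likes S => dog likes likes likes likes likes likes A => dog likes likes likes likes likes likes likes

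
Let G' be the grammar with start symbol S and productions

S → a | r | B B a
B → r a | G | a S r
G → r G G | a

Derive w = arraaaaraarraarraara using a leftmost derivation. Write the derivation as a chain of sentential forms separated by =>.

S => BBa => aSrBa => arrBa => arraSra => arraBBara => arraaSrBara => arraaBBarBara => arraaaSrBarBara => arraaaBBarBarBara => arraaaGBarBarBara => arraaaaBarBarBara => arraaaaraarBarBara => arraaaaraarraarBara => arraaaaraarraarraara

S => BBa   [S → B B a]
BBa => aSrBa   [B → a S r]
aSrBa => arrBa   [S → r]
arrBa => arraSra   [B → a S r]
arraSra => arraBBara   [S → B B a]
arraBBara => arraaSrBara   [B → a S r]
arraaSrBara => arraaBBarBara   [S → B B a]
arraaBBarBara => arraaaSrBarBara   [B → a S r]
arraaaSrBarBara => arraaaBBarBarBara   [S → B B a]
arraaaBBarBarBara => arraaaGBarBarBara   [B → G]
arraaaGBarBarBara => arraaaaBarBarBara   [G → a]
arraaaaBarBarBara => arraaaaraarBarBara   [B → r a]
arraaaaraarBarBara => arraaaaraarraarBara   [B → r a]
arraaaaraarraarBara => arraaaaraarraarraara   [B → r a]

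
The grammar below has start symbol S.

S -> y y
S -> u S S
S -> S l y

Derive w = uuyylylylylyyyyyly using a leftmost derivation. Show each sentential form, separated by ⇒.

S ⇒ Sly   [S -> S l y]
Sly ⇒ uSSly   [S -> u S S]
uSSly ⇒ uuSSSly   [S -> u S S]
uuSSSly ⇒ uuSlySSly   [S -> S l y]
uuSlySSly ⇒ uuSlylySSly   [S -> S l y]
uuSlylySSly ⇒ uuSlylylySSly   [S -> S l y]
uuSlylylySSly ⇒ uuSlylylylySSly   [S -> S l y]
uuSlylylylySSly ⇒ uuyylylylylySSly   [S -> y y]
uuyylylylylySSly ⇒ uuyylylylylyyySly   [S -> y y]
uuyylylylylyyySly ⇒ uuyylylylylyyyyyly   [S -> y y]

S ⇒ Sly ⇒ uSSly ⇒ uuSSSly ⇒ uuSlySSly ⇒ uuSlylySSly ⇒ uuSlylylySSly ⇒ uuSlylylylySSly ⇒ uuyylylylylySSly ⇒ uuyylylylylyyySly ⇒ uuyylylylylyyyyyly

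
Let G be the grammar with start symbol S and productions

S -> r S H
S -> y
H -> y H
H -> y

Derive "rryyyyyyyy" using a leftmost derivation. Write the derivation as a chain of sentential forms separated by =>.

S => rSH   [S -> r S H]
rSH => rrSHH   [S -> r S H]
rrSHH => rryHH   [S -> y]
rryHH => rryyHH   [H -> y H]
rryyHH => rryyyHH   [H -> y H]
rryyyHH => rryyyyHH   [H -> y H]
rryyyyHH => rryyyyyHH   [H -> y H]
rryyyyyHH => rryyyyyyHH   [H -> y H]
rryyyyyyHH => rryyyyyyyH   [H -> y]
rryyyyyyyH => rryyyyyyyy   [H -> y]

S => rSH => rrSHH => rryHH => rryyHH => rryyyHH => rryyyyHH => rryyyyyHH => rryyyyyyHH => rryyyyyyyH => rryyyyyyyy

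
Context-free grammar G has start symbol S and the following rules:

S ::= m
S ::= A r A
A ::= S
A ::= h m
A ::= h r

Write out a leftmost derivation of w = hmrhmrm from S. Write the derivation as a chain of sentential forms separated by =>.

S => ArA => SrA => ArArA => hmrArA => hmrhmrA => hmrhmrS => hmrhmrm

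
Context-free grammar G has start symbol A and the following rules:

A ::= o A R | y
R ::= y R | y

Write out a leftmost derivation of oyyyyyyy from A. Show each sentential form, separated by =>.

A => oAR => oyR => oyyR => oyyyR => oyyyyR => oyyyyyR => oyyyyyyR => oyyyyyyy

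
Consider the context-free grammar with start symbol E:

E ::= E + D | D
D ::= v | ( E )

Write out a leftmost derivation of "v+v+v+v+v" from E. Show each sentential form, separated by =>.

E=>E+D=>E+D+D=>E+D+D+D=>E+D+D+D+D=>D+D+D+D+D=>v+D+D+D+D=>v+v+D+D+D=>v+v+v+D+D=>v+v+v+v+D=>v+v+v+v+v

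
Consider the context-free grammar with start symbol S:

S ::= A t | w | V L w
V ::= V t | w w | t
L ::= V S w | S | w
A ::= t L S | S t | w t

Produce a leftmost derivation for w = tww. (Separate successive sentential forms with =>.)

S=>VLw=>tLw=>tww

S => VLw   [S ::= V L w]
VLw => tLw   [V ::= t]
tLw => tww   [L ::= w]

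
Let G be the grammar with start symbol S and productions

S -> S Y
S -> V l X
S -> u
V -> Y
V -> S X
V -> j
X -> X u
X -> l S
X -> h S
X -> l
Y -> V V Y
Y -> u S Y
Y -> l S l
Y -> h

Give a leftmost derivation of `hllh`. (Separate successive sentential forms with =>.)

S => SY   [S -> S Y]
SY => VlXY   [S -> V l X]
VlXY => YlXY   [V -> Y]
YlXY => hlXY   [Y -> h]
hlXY => hllY   [X -> l]
hllY => hllh   [Y -> h]

S => SY => VlXY => YlXY => hlXY => hllY => hllh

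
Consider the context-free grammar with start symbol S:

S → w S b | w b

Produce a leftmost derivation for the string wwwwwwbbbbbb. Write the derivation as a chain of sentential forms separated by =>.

S => wSb => wwSbb => wwwSbbb => wwwwSbbbb => wwwwwSbbbbb => wwwwwwbbbbbb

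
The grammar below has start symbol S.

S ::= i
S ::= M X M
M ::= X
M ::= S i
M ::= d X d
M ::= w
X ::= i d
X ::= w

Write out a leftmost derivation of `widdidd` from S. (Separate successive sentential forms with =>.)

S => MXM   [S ::= M X M]
MXM => XXM   [M ::= X]
XXM => wXM   [X ::= w]
wXM => widM   [X ::= i d]
widM => widdXd   [M ::= d X d]
widdXd => widdidd   [X ::= i d]

S => MXM => XXM => wXM => widM => widdXd => widdidd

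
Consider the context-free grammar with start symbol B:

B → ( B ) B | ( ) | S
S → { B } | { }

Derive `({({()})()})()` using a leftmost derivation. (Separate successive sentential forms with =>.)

B => (B)B   [B → ( B ) B]
(B)B => (S)B   [B → S]
(S)B => ({B})B   [S → { B }]
({B})B => ({(B)B})B   [B → ( B ) B]
({(B)B})B => ({(S)B})B   [B → S]
({(S)B})B => ({({B})B})B   [S → { B }]
({({B})B})B => ({({()})B})B   [B → ( )]
({({()})B})B => ({({()})()})B   [B → ( )]
({({()})()})B => ({({()})()})()   [B → ( )]

B => (B)B => (S)B => ({B})B => ({(B)B})B => ({(S)B})B => ({({B})B})B => ({({()})B})B => ({({()})()})B => ({({()})()})()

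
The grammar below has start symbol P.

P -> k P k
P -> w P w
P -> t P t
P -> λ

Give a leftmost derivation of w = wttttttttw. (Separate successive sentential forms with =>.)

P => wPw => wtPtw => wttPttw => wtttPtttw => wttttPttttw => wttttttttw

P => wPw   [P -> w P w]
wPw => wtPtw   [P -> t P t]
wtPtw => wttPttw   [P -> t P t]
wttPttw => wtttPtttw   [P -> t P t]
wtttPtttw => wttttPttttw   [P -> t P t]
wttttPttttw => wttttttttw   [P -> λ]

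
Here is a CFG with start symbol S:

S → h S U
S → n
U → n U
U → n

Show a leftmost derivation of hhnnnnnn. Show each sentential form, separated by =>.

S => hSU   [S → h S U]
hSU => hhSUU   [S → h S U]
hhSUU => hhnUU   [S → n]
hhnUU => hhnnU   [U → n]
hhnnU => hhnnnU   [U → n U]
hhnnnU => hhnnnnU   [U → n U]
hhnnnnU => hhnnnnnU   [U → n U]
hhnnnnnU => hhnnnnnn   [U → n]

S=>hSU=>hhSUU=>hhnUU=>hhnnU=>hhnnnU=>hhnnnnU=>hhnnnnnU=>hhnnnnnn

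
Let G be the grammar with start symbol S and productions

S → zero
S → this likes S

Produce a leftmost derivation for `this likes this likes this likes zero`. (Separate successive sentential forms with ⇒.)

S ⇒ this likes S ⇒ this likes this likes S ⇒ this likes this likes this likes S ⇒ this likes this likes this likes zero

S ⇒ this likes S   [S → this likes S]
this likes S ⇒ this likes this likes S   [S → this likes S]
this likes this likes S ⇒ this likes this likes this likes S   [S → this likes S]
this likes this likes this likes S ⇒ this likes this likes this likes zero   [S → zero]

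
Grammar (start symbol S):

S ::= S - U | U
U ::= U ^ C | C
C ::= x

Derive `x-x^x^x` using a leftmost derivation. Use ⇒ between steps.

S ⇒ S-U ⇒ U-U ⇒ C-U ⇒ x-U ⇒ x-U^C ⇒ x-U^C^C ⇒ x-C^C^C ⇒ x-x^C^C ⇒ x-x^x^C ⇒ x-x^x^x

S ⇒ S-U   [S ::= S - U]
S-U ⇒ U-U   [S ::= U]
U-U ⇒ C-U   [U ::= C]
C-U ⇒ x-U   [C ::= x]
x-U ⇒ x-U^C   [U ::= U ^ C]
x-U^C ⇒ x-U^C^C   [U ::= U ^ C]
x-U^C^C ⇒ x-C^C^C   [U ::= C]
x-C^C^C ⇒ x-x^C^C   [C ::= x]
x-x^C^C ⇒ x-x^x^C   [C ::= x]
x-x^x^C ⇒ x-x^x^x   [C ::= x]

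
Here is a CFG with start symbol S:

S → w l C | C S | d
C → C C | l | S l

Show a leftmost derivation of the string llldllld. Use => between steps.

S => CS   [S → C S]
CS => CCS   [C → C C]
CCS => CCCS   [C → C C]
CCCS => CCCCS   [C → C C]
CCCCS => lCCCS   [C → l]
lCCCS => lSlCCS   [C → S l]
lSlCCS => lCSlCCS   [S → C S]
lCSlCCS => lCCSlCCS   [C → C C]
lCCSlCCS => llCSlCCS   [C → l]
llCSlCCS => lllSlCCS   [C → l]
lllSlCCS => llldlCCS   [S → d]
llldlCCS => llldllCS   [C → l]
llldllCS => llldlllS   [C → l]
llldlllS => llldllld   [S → d]

S => CS => CCS => CCCS => CCCCS => lCCCS => lSlCCS => lCSlCCS => lCCSlCCS => llCSlCCS => lllSlCCS => llldlCCS => llldllCS => llldlllS => llldllld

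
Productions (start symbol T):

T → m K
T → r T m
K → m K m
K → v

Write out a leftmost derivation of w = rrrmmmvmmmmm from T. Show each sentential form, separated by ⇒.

T ⇒ rTm   [T → r T m]
rTm ⇒ rrTmm   [T → r T m]
rrTmm ⇒ rrrTmmm   [T → r T m]
rrrTmmm ⇒ rrrmKmmm   [T → m K]
rrrmKmmm ⇒ rrrmmKmmmm   [K → m K m]
rrrmmKmmmm ⇒ rrrmmmKmmmmm   [K → m K m]
rrrmmmKmmmmm ⇒ rrrmmmvmmmmm   [K → v]

T ⇒ rTm ⇒ rrTmm ⇒ rrrTmmm ⇒ rrrmKmmm ⇒ rrrmmKmmmm ⇒ rrrmmmKmmmmm ⇒ rrrmmmvmmmmm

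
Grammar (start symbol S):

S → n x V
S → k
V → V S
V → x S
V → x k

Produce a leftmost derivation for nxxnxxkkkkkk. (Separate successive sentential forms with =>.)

S => nxV => nxVS => nxVSS => nxVSSS => nxVSSSS => nxxSSSSS => nxxnxVSSSS => nxxnxVSSSSS => nxxnxxkSSSSS => nxxnxxkkSSSS => nxxnxxkkkSSS => nxxnxxkkkkSS => nxxnxxkkkkkS => nxxnxxkkkkkk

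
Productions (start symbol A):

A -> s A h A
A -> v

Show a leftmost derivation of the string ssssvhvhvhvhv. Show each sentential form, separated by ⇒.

A ⇒ sAhA   [A -> s A h A]
sAhA ⇒ ssAhAhA   [A -> s A h A]
ssAhAhA ⇒ sssAhAhAhA   [A -> s A h A]
sssAhAhAhA ⇒ ssssAhAhAhAhA   [A -> s A h A]
ssssAhAhAhAhA ⇒ ssssvhAhAhAhA   [A -> v]
ssssvhAhAhAhA ⇒ ssssvhvhAhAhA   [A -> v]
ssssvhvhAhAhA ⇒ ssssvhvhvhAhA   [A -> v]
ssssvhvhvhAhA ⇒ ssssvhvhvhvhA   [A -> v]
ssssvhvhvhvhA ⇒ ssssvhvhvhvhv   [A -> v]

A ⇒ sAhA ⇒ ssAhAhA ⇒ sssAhAhAhA ⇒ ssssAhAhAhAhA ⇒ ssssvhAhAhAhA ⇒ ssssvhvhAhAhA ⇒ ssssvhvhvhAhA ⇒ ssssvhvhvhvhA ⇒ ssssvhvhvhvhv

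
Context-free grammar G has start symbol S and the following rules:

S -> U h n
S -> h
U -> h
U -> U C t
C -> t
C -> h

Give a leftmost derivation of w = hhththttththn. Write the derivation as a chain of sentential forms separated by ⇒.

S ⇒ Uhn ⇒ UCthn ⇒ UCtCthn ⇒ UCtCtCthn ⇒ UCtCtCtCthn ⇒ UCtCtCtCtCthn ⇒ hCtCtCtCtCthn ⇒ hhtCtCtCtCthn ⇒ hhthtCtCtCthn ⇒ hhththtCtCthn ⇒ hhththtttCthn ⇒ hhththttththn

S ⇒ Uhn   [S -> U h n]
Uhn ⇒ UCthn   [U -> U C t]
UCthn ⇒ UCtCthn   [U -> U C t]
UCtCthn ⇒ UCtCtCthn   [U -> U C t]
UCtCtCthn ⇒ UCtCtCtCthn   [U -> U C t]
UCtCtCtCthn ⇒ UCtCtCtCtCthn   [U -> U C t]
UCtCtCtCtCthn ⇒ hCtCtCtCtCthn   [U -> h]
hCtCtCtCtCthn ⇒ hhtCtCtCtCthn   [C -> h]
hhtCtCtCtCthn ⇒ hhthtCtCtCthn   [C -> h]
hhthtCtCtCthn ⇒ hhththtCtCthn   [C -> h]
hhththtCtCthn ⇒ hhththtttCthn   [C -> t]
hhththtttCthn ⇒ hhththttththn   [C -> h]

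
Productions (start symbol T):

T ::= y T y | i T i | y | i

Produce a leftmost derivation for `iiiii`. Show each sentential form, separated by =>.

T => iTi   [T ::= i T i]
iTi => iiTii   [T ::= i T i]
iiTii => iiiii   [T ::= i]

T=>iTi=>iiTii=>iiiii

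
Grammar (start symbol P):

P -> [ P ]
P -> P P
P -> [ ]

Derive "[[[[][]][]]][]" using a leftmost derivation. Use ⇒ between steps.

P ⇒ PP   [P -> P P]
PP ⇒ [P]P   [P -> [ P ]]
[P]P ⇒ [[P]]P   [P -> [ P ]]
[[P]]P ⇒ [[PP]]P   [P -> P P]
[[PP]]P ⇒ [[[P]P]]P   [P -> [ P ]]
[[[P]P]]P ⇒ [[[PP]P]]P   [P -> P P]
[[[PP]P]]P ⇒ [[[[]P]P]]P   [P -> [ ]]
[[[[]P]P]]P ⇒ [[[[][]]P]]P   [P -> [ ]]
[[[[][]]P]]P ⇒ [[[[][]][]]]P   [P -> [ ]]
[[[[][]][]]]P ⇒ [[[[][]][]]][]   [P -> [ ]]

P⇒PP⇒[P]P⇒[[P]]P⇒[[PP]]P⇒[[[P]P]]P⇒[[[PP]P]]P⇒[[[[]P]P]]P⇒[[[[][]]P]]P⇒[[[[][]][]]]P⇒[[[[][]][]]][]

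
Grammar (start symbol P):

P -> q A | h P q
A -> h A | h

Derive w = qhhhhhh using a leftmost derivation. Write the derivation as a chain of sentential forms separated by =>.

P => qA => qhA => qhhA => qhhhA => qhhhhA => qhhhhhA => qhhhhhh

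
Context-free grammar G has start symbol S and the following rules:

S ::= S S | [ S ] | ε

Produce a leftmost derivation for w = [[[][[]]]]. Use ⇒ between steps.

S ⇒ [S]   [S ::= [ S ]]
[S] ⇒ [[S]]   [S ::= [ S ]]
[[S]] ⇒ [[SS]]   [S ::= S S]
[[SS]] ⇒ [[[S]S]]   [S ::= [ S ]]
[[[S]S]] ⇒ [[[]S]]   [S ::= ε]
[[[]S]] ⇒ [[[][S]]]   [S ::= [ S ]]
[[[][S]]] ⇒ [[[][[S]]]]   [S ::= [ S ]]
[[[][[S]]]] ⇒ [[[][[]]]]   [S ::= ε]

S ⇒ [S] ⇒ [[S]] ⇒ [[SS]] ⇒ [[[S]S]] ⇒ [[[]S]] ⇒ [[[][S]]] ⇒ [[[][[S]]]] ⇒ [[[][[]]]]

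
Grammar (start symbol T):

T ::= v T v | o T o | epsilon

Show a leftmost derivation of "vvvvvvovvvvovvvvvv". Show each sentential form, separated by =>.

T=>vTv=>vvTvv=>vvvTvvv=>vvvvTvvvv=>vvvvvTvvvvv=>vvvvvvTvvvvvv=>vvvvvvoTovvvvvv=>vvvvvvovTvovvvvvv=>vvvvvvovvTvvovvvvvv=>vvvvvvovvvvovvvvvv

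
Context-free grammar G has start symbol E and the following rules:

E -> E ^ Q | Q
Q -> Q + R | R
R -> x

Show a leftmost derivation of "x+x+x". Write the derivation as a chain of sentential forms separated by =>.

E => Q => Q+R => Q+R+R => R+R+R => x+R+R => x+x+R => x+x+x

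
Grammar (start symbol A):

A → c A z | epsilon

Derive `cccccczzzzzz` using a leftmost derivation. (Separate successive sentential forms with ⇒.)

A ⇒ cAz ⇒ ccAzz ⇒ cccAzzz ⇒ ccccAzzzz ⇒ cccccAzzzzz ⇒ ccccccAzzzzzz ⇒ cccccczzzzzz

A ⇒ cAz   [A → c A z]
cAz ⇒ ccAzz   [A → c A z]
ccAzz ⇒ cccAzzz   [A → c A z]
cccAzzz ⇒ ccccAzzzz   [A → c A z]
ccccAzzzz ⇒ cccccAzzzzz   [A → c A z]
cccccAzzzzz ⇒ ccccccAzzzzzz   [A → c A z]
ccccccAzzzzzz ⇒ cccccczzzzzz   [A → epsilon]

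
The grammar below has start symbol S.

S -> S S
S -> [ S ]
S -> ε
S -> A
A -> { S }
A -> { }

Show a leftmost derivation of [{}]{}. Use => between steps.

S => SS   [S -> S S]
SS => [S]S   [S -> [ S ]]
[S]S => [SS]S   [S -> S S]
[SS]S => [AS]S   [S -> A]
[AS]S => [{}S]S   [A -> { }]
[{}S]S => [{}]S   [S -> ε]
[{}]S => [{}]SS   [S -> S S]
[{}]SS => [{}]SSS   [S -> S S]
[{}]SSS => [{}]ASS   [S -> A]
[{}]ASS => [{}]{}SS   [A -> { }]
[{}]{}SS => [{}]{}S   [S -> ε]
[{}]{}S => [{}]{}   [S -> ε]

S=>SS=>[S]S=>[SS]S=>[AS]S=>[{}S]S=>[{}]S=>[{}]SS=>[{}]SSS=>[{}]ASS=>[{}]{}SS=>[{}]{}S=>[{}]{}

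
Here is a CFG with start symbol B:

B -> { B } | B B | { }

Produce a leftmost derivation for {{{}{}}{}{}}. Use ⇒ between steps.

B ⇒ {B}   [B -> { B }]
{B} ⇒ {BB}   [B -> B B]
{BB} ⇒ {BBB}   [B -> B B]
{BBB} ⇒ {{B}BB}   [B -> { B }]
{{B}BB} ⇒ {{BB}BB}   [B -> B B]
{{BB}BB} ⇒ {{{}B}BB}   [B -> { }]
{{{}B}BB} ⇒ {{{}{}}BB}   [B -> { }]
{{{}{}}BB} ⇒ {{{}{}}{}B}   [B -> { }]
{{{}{}}{}B} ⇒ {{{}{}}{}{}}   [B -> { }]

B ⇒ {B} ⇒ {BB} ⇒ {BBB} ⇒ {{B}BB} ⇒ {{BB}BB} ⇒ {{{}B}BB} ⇒ {{{}{}}BB} ⇒ {{{}{}}{}B} ⇒ {{{}{}}{}{}}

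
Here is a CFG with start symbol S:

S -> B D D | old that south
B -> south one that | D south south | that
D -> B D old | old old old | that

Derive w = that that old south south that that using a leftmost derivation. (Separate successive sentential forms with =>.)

S => B D D   [S -> B D D]
B D D => D south south D D   [B -> D south south]
D south south D D => B D old south south D D   [D -> B D old]
B D old south south D D => that D old south south D D   [B -> that]
that D old south south D D => that that old south south D D   [D -> that]
that that old south south D D => that that old south south that D   [D -> that]
that that old south south that D => that that old south south that that   [D -> that]

S => B D D => D south south D D => B D old south south D D => that D old south south D D => that that old south south D D => that that old south south that D => that that old south south that that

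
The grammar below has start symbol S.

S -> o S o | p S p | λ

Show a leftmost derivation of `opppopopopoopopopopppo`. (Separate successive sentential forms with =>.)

S => oSo   [S -> o S o]
oSo => opSpo   [S -> p S p]
opSpo => oppSppo   [S -> p S p]
oppSppo => opppSpppo   [S -> p S p]
opppSpppo => opppoSopppo   [S -> o S o]
opppoSopppo => opppopSpopppo   [S -> p S p]
opppopSpopppo => opppopoSopopppo   [S -> o S o]
opppopoSopopppo => opppopopSpopopppo   [S -> p S p]
opppopopSpopopppo => opppopopoSopopopppo   [S -> o S o]
opppopopoSopopopppo => opppopopopSpopopopppo   [S -> p S p]
opppopopopSpopopopppo => opppopopopoSopopopopppo   [S -> o S o]
opppopopopoSopopopopppo => opppopopopoopopopopppo   [S -> λ]

S => oSo => opSpo => oppSppo => opppSpppo => opppoSopppo => opppopSpopppo => opppopoSopopppo => opppopopSpopopppo => opppopopoSopopopppo => opppopopopSpopopopppo => opppopopopoSopopopopppo => opppopopopoopopopopppo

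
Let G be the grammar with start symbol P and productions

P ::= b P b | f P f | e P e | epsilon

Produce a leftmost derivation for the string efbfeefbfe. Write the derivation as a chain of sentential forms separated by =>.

P => ePe   [P ::= e P e]
ePe => efPfe   [P ::= f P f]
efPfe => efbPbfe   [P ::= b P b]
efbPbfe => efbfPfbfe   [P ::= f P f]
efbfPfbfe => efbfePefbfe   [P ::= e P e]
efbfePefbfe => efbfeefbfe   [P ::= epsilon]

P => ePe => efPfe => efbPbfe => efbfPfbfe => efbfePefbfe => efbfeefbfe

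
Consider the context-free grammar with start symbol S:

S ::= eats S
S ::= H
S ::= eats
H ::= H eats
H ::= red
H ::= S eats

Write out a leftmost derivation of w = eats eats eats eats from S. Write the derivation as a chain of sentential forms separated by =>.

S => H => S eats => eats S eats => eats H eats => eats S eats eats => eats eats eats eats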